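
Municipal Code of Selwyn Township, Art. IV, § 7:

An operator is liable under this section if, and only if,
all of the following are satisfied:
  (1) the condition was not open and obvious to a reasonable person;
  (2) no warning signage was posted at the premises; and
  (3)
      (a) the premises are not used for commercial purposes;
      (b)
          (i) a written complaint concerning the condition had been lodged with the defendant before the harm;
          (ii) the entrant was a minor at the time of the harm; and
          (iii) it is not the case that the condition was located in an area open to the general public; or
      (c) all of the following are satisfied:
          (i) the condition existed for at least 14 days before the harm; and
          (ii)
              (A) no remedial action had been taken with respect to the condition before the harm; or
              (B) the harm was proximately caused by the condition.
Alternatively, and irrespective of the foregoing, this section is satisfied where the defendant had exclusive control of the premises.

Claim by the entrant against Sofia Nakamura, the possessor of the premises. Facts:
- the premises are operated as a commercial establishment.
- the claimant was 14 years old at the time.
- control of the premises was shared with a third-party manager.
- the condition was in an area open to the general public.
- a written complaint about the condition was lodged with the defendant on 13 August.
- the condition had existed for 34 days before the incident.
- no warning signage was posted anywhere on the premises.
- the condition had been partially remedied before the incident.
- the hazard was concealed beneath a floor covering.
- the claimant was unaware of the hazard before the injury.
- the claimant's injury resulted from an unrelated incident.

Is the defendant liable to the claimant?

(1) not open/obvious — met.
(2) no signage posted — satisfied.
(a) not (commercial use) — not satisfied.
(i) complaint lodged — met.
(ii) entrant a minor — met.
(iii) not (public area) — not satisfied.
So (b) is not satisfied (T AND T AND F).
(i) condition ≥14 days old — satisfied.
(A) no remedial action — fails.
(B) proximate cause — fails.
So (ii) is not satisfied (F OR F).
So (c) is not satisfied (T AND F).
(3) = F OR F OR F = false.
So Overall is not satisfied (T AND T AND F).
Exception (exclusive control) — not satisfied.
Result: main false OR exception false → false.

No — not liable.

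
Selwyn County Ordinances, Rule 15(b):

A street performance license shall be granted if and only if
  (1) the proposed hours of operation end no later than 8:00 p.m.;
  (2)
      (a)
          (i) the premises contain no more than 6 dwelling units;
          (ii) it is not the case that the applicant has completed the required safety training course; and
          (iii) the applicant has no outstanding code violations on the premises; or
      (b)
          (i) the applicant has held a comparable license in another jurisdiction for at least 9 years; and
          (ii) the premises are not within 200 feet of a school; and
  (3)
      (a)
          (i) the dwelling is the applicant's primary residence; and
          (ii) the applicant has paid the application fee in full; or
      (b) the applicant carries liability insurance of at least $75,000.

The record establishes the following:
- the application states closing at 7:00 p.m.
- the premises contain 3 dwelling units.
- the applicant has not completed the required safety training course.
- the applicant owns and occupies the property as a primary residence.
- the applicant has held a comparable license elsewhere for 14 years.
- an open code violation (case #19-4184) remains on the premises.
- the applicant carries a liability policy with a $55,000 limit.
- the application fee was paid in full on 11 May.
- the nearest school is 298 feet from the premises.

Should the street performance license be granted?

Yes — granted.

(1) closes by 8 p.m. — satisfied.
(i) ≤ 6 units — holds.
(ii) not (safety training) — met.
(iii) no code violations — not met.
(a): T AND T AND F → false.
(i) prior license ≥ 9 yr — holds.
(ii) ≥200 ft from school — satisfied.
(b) = T AND T = true.
(2): F OR T → true.
(i) primary residence — satisfied.
(ii) fee paid — holds.
So (a) is satisfied (T AND T).
(b) insurance ≥ $75,000 — not satisfied.
So (3) is satisfied (T OR F).
So Overall is satisfied (T AND T AND T).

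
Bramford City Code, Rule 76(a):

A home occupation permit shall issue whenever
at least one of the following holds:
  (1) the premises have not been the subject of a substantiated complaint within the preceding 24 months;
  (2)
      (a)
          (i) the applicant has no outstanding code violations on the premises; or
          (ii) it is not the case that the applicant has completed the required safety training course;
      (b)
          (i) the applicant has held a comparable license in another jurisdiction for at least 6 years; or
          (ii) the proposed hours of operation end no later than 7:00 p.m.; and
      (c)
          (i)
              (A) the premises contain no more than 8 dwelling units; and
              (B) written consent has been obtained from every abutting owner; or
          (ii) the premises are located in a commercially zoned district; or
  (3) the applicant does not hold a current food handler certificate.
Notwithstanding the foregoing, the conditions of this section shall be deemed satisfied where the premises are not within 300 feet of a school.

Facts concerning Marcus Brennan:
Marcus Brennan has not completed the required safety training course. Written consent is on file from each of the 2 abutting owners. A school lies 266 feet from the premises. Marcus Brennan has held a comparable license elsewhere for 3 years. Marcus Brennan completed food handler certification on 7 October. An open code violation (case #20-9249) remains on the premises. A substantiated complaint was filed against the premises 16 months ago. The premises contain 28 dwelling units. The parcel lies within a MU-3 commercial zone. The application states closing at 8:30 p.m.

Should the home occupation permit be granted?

(1) no complaint in 24 mo. — not satisfied.
(i) no code violations — not satisfied.
(ii) not (safety training) — met.
(a): F OR T → true.
(i) prior license ≥ 6 yr — not satisfied.
(ii) closes by 7 p.m. — fails.
(b): F OR F → false.
(A) ≤ 8 units — not met.
(B) all abutters consent — holds.
So (i) is not satisfied (F AND T).
(ii) commercially zoned — holds.
(c) = F OR T = true.
(2) = T AND F AND T = false.
(3) not (food handler cert.) — not met.
Overall = F OR F OR F = false.
Exception (≥300 ft from school) — not satisfied.
Result: main false OR exception false → false.

No — denied.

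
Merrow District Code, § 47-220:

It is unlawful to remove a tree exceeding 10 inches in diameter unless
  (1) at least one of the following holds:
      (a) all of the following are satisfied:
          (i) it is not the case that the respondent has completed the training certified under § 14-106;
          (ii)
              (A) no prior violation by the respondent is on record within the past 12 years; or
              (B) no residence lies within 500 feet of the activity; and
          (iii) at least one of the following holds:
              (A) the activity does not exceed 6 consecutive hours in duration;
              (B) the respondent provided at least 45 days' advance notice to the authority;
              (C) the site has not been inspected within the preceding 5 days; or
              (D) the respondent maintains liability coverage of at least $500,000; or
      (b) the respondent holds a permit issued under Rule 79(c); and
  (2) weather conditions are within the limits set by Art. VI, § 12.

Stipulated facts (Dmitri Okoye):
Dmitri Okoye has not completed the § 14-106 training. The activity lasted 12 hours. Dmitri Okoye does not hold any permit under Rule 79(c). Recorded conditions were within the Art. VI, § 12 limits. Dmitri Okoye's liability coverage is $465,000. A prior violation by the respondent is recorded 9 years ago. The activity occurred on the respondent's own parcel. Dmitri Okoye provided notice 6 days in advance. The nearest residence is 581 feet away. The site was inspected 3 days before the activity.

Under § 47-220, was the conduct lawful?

No — unlawful.

(i) not (training certified) — holds.
(A) no prior violation — not met.
(B) no residence in 500 ft — holds.
So (ii) is satisfied (F OR T).
(A) ≤ 6 hrs duration — fails.
(B) ≥45 days' notice — fails.
(C) not (site inspected) — not met.
(D) coverage ≥ $500,000 — not met.
So (iii) is not satisfied (F OR F OR F OR F).
(a): T AND T AND F → false.
(b) holds permit — not satisfied.
(1): F OR F → false.
(2) weather ok — holds.
Overall = F AND T = false.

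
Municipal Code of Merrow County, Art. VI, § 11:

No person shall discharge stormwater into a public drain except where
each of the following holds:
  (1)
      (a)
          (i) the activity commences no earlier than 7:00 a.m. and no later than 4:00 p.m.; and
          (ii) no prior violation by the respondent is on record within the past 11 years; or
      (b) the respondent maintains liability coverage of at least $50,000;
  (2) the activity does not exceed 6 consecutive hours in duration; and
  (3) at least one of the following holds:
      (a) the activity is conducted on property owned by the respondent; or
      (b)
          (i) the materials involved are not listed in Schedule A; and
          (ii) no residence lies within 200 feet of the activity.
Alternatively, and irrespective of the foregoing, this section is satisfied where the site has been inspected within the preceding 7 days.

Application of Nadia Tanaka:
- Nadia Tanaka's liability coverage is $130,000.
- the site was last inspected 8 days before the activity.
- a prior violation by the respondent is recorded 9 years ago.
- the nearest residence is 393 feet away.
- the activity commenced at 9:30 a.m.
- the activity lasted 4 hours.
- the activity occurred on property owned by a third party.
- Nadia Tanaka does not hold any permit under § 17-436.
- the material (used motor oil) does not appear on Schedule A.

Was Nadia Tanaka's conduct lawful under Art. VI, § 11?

Yes — lawful.

(i) start within hours — met.
(ii) no prior violation — not met.
(a): T AND F → false.
(b) coverage ≥ $50,000 — holds.
So (1) is satisfied (F OR T).
(2) ≤ 6 hrs duration — met.
(a) own property — not met.
(i) not (Schedule A material) — met.
(ii) no residence in 200 ft — met.
So (b) is satisfied (T AND T).
(3) = F OR T = true.
Overall: T AND T AND T → true.
Exception (site inspected) — not satisfied.
Result: main true OR exception false → true.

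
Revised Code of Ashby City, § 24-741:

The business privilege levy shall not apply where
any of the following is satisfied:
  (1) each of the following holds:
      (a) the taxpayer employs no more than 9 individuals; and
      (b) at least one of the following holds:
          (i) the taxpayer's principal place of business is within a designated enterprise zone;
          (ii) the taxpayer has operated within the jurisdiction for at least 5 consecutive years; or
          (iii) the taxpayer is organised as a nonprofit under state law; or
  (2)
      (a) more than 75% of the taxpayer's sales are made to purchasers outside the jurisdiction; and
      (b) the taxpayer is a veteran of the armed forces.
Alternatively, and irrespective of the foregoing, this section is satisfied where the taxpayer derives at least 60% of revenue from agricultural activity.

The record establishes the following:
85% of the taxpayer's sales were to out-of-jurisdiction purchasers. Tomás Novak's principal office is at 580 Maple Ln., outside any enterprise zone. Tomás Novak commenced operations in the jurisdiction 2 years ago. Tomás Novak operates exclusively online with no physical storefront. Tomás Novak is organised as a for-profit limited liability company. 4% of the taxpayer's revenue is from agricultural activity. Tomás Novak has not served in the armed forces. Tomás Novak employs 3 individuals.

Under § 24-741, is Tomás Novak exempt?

No — not exempt.

(a) ≤ 9 employees — met.
(i) in enterprise zone — fails.
(ii) ≥ 5 yrs in jurisdiction — not met.
(iii) nonprofit — not met.
So (b) is not satisfied (F OR F OR F).
(1): T AND F → false.
(a) >75% out-of-jur. sales — satisfied.
(b) veteran — not met.
(2): T AND F → false.
Overall = F OR F = false.
Exception (≥60% agricultural) — not satisfied.
Result: main false OR exception false → false.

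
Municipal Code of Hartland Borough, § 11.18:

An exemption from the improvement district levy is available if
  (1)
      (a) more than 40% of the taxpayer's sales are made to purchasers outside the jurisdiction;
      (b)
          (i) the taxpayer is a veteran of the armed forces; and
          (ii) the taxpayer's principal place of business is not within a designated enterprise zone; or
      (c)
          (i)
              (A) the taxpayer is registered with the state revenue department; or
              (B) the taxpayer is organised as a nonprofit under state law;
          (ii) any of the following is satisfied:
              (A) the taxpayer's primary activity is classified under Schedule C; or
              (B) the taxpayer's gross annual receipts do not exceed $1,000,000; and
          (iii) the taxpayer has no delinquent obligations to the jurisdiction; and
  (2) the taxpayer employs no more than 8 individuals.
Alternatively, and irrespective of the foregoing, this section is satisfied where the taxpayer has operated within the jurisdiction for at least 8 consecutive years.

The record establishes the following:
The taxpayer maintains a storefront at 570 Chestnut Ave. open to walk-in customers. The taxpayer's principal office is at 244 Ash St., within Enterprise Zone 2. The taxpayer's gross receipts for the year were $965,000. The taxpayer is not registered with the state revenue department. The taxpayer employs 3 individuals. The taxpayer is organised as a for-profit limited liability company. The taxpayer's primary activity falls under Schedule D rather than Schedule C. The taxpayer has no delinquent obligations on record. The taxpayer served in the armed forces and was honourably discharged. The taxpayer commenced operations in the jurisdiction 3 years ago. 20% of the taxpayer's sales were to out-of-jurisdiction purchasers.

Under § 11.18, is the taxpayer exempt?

(a) >40% out-of-jur. sales — not satisfied.
(i) veteran — met.
(ii) not (in enterprise zone) — fails.
(b) = T AND F = false.
(A) state-registered — fails.
(B) nonprofit — fails.
(i): F OR F → false.
(A) Schedule C activity — not satisfied.
(B) receipts ≤ $1,000,000 — satisfied.
(ii): F OR T → true.
(iii) no delinquency — satisfied.
(c) = F AND T AND T = false.
(1) = F OR F OR F = false.
(2) ≤ 8 employees — met.
So Overall is not satisfied (F AND T).
Exception (≥ 8 yrs in jurisdiction) — not satisfied.
Result: main false OR exception false → false.

No — not exempt.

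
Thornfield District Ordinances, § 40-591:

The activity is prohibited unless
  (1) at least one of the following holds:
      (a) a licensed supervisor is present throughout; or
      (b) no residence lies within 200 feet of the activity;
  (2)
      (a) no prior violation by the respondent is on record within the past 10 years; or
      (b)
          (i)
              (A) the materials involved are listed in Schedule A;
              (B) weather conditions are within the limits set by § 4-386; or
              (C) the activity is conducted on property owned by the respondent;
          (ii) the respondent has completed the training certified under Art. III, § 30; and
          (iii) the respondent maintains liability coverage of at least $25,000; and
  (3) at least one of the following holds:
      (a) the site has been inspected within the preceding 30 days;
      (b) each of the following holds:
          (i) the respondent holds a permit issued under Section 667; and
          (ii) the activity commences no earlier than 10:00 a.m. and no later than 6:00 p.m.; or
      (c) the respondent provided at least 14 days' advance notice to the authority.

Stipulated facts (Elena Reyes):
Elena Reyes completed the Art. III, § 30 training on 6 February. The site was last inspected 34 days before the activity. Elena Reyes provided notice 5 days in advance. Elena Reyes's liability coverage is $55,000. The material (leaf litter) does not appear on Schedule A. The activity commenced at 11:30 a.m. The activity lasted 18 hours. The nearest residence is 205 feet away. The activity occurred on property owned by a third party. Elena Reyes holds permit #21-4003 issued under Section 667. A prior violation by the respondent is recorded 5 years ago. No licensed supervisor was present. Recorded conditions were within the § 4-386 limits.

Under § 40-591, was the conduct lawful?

Yes — lawful.

(a) supervisor present — not met.
(b) no residence in 200 ft — met.
(1) = F OR T = true.
(a) no prior violation — fails.
(A) Schedule A material — fails.
(B) weather ok — holds.
(C) own property — fails.
(i) = F OR T OR F = true.
(ii) training certified — satisfied.
(iii) coverage ≥ $25,000 — holds.
(b): T AND T AND T → true.
(2) = F OR T = true.
(a) site inspected — fails.
(i) holds permit — satisfied.
(ii) start within hours — holds.
So (b) is satisfied (T AND T).
(c) ≥14 days' notice — not met.
So (3) is satisfied (F OR T OR F).
So Overall is satisfied (T AND T AND T).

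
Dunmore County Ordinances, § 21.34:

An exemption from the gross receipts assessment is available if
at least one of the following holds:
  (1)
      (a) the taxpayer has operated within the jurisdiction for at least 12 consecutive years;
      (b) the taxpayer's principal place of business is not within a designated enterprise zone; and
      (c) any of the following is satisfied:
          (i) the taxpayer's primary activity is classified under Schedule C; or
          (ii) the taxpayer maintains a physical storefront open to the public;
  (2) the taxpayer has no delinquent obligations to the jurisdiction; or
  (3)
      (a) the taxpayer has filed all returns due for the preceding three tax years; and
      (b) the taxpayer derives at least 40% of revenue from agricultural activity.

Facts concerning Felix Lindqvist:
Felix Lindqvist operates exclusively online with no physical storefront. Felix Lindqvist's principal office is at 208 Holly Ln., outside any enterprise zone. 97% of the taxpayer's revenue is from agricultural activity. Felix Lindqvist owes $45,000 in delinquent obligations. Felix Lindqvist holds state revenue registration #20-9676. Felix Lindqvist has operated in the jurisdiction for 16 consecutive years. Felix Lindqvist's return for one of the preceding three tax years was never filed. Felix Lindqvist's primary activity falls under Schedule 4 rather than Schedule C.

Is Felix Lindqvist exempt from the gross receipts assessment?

No — not exempt.

(a) ≥ 12 yrs in jurisdiction — met.
(b) not (in enterprise zone) — holds.
(i) Schedule C activity — fails.
(ii) has storefront — not met.
(c) = F OR F = false.
(1) = T AND T AND F = false.
(2) no delinquency — not satisfied.
(a) returns current — fails.
(b) ≥40% agricultural — holds.
So (3) is not satisfied (F AND T).
So Overall is not satisfied (F OR F OR F).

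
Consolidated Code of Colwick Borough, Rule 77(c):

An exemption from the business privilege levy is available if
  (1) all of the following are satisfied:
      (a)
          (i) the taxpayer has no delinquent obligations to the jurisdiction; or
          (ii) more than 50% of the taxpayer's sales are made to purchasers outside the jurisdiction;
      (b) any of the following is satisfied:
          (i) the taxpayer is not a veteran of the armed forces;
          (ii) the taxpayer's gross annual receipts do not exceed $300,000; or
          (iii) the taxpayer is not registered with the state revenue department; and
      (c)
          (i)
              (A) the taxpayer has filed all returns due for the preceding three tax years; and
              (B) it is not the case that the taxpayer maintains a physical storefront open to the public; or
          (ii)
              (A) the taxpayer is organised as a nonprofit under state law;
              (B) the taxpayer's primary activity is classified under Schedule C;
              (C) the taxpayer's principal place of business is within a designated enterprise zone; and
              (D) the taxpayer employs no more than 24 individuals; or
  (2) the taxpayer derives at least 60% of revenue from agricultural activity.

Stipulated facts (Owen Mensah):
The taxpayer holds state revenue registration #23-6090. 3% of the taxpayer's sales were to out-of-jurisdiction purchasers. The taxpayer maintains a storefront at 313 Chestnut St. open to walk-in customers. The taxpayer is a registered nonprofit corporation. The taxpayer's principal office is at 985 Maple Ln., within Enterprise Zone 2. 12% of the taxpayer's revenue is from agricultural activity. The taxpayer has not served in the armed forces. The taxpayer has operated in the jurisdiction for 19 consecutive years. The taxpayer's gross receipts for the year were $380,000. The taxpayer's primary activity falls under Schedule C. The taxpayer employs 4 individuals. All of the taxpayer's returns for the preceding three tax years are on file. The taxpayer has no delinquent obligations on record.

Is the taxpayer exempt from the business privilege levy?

Yes — exempt.

(i) no delinquency — met.
(ii) >50% out-of-jur. sales — not met.
So (a) is satisfied (T OR F).
(i) not (veteran) — met.
(ii) receipts ≤ $300,000 — not satisfied.
(iii) not (state-registered) — not satisfied.
(b): T OR F OR F → true.
(A) returns current — met.
(B) not (has storefront) — fails.
(i) = T AND F = false.
(A) nonprofit — holds.
(B) Schedule C activity — holds.
(C) in enterprise zone — satisfied.
(D) ≤ 24 employees — met.
(ii) = T AND T AND T AND T = true.
So (c) is satisfied (F OR T).
So (1) is satisfied (T AND T AND T).
(2) ≥60% agricultural — fails.
So Overall is satisfied (T OR F).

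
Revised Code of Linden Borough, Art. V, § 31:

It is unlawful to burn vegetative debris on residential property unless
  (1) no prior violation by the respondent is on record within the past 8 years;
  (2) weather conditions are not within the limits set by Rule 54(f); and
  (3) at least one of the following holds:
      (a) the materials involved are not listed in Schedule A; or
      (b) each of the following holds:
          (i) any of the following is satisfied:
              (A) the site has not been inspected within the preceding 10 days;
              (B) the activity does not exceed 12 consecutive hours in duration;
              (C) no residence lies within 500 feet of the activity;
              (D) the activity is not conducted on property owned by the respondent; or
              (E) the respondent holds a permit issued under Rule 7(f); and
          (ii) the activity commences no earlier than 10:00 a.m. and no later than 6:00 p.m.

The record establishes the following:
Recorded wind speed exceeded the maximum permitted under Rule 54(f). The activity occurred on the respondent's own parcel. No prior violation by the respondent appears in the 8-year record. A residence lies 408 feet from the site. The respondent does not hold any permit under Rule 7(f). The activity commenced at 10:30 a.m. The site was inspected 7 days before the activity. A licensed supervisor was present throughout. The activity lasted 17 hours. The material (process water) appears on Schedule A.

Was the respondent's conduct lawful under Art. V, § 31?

No — unlawful.

(1) no prior violation — holds.
(2) not (weather ok) — holds.
(a) not (Schedule A material) — fails.
(A) not (site inspected) — fails.
(B) ≤ 12 hrs duration — fails.
(C) no residence in 500 ft — fails.
(D) not (own property) — not met.
(E) holds permit — not met.
(i): F OR F OR F OR F OR F → false.
(ii) start within hours — met.
(b) = F AND T = false.
(3) = F OR F = false.
Overall: T AND T AND F → false.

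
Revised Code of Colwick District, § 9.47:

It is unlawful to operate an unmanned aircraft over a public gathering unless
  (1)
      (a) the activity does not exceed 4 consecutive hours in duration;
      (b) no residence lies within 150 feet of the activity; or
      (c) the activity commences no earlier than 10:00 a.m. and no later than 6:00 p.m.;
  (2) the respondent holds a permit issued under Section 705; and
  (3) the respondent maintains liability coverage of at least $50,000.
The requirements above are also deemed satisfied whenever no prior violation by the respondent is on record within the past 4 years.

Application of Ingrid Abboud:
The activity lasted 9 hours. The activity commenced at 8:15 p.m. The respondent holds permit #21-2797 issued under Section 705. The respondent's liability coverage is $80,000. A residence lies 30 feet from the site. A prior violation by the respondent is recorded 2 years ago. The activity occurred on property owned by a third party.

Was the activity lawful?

(a) ≤ 4 hrs duration — not met.
(b) no residence in 150 ft — not met.
(c) start within hours — not satisfied.
(1): F OR F OR F → false.
(2) holds permit — holds.
(3) coverage ≥ $50,000 — satisfied.
Overall: F AND T AND T → false.
Exception (no prior violation) — not satisfied.
Result: main false OR exception false → false.

No — unlawful.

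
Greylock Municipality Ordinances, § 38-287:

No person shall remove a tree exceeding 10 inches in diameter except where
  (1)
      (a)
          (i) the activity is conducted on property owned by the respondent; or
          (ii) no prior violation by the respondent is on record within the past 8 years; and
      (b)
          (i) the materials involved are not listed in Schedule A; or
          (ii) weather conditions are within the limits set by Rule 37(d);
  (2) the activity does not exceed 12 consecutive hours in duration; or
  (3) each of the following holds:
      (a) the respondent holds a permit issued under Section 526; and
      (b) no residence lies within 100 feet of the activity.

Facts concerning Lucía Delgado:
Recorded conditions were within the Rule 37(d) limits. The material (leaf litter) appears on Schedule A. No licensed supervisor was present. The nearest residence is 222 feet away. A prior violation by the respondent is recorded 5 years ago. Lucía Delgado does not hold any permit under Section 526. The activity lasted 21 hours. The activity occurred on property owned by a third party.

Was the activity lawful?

No — unlawful.

(i) own property — fails.
(ii) no prior violation — not met.
(a) = F OR F = false.
(i) not (Schedule A material) — fails.
(ii) weather ok — met.
So (b) is satisfied (F OR T).
(1): F AND T → false.
(2) ≤ 12 hrs duration — not met.
(a) holds permit — fails.
(b) no residence in 100 ft — holds.
(3): F AND T → false.
So Overall is not satisfied (F OR F OR F).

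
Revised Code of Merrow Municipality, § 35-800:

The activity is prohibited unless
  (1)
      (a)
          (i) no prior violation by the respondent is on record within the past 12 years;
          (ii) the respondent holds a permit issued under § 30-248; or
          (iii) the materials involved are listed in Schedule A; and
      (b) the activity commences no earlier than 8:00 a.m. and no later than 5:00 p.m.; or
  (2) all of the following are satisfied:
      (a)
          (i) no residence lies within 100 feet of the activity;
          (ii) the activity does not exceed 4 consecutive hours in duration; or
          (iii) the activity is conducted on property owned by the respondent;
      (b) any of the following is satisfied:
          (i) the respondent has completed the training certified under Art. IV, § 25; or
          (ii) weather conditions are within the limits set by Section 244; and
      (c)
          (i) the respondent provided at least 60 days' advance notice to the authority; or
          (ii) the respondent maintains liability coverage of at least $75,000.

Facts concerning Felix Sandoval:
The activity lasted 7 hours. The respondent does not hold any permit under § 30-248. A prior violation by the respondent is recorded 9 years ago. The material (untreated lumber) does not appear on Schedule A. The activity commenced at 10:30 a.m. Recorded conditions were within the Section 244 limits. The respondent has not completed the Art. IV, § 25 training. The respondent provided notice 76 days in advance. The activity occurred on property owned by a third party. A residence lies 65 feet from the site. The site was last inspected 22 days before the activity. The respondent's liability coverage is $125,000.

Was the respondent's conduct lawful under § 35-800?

No — unlawful.

(i) no prior violation — not satisfied.
(ii) holds permit — not met.
(iii) Schedule A material — not met.
So (a) is not satisfied (F OR F OR F).
(b) start within hours — met.
(1): F AND T → false.
(i) no residence in 100 ft — not met.
(ii) ≤ 4 hrs duration — not satisfied.
(iii) own property — not met.
(a): F OR F OR F → false.
(i) training certified — not satisfied.
(ii) weather ok — satisfied.
(b): F OR T → true.
(i) ≥60 days' notice — satisfied.
(ii) coverage ≥ $75,000 — holds.
(c): T OR T → true.
So (2) is not satisfied (F AND T AND T).
Overall = F OR F = false.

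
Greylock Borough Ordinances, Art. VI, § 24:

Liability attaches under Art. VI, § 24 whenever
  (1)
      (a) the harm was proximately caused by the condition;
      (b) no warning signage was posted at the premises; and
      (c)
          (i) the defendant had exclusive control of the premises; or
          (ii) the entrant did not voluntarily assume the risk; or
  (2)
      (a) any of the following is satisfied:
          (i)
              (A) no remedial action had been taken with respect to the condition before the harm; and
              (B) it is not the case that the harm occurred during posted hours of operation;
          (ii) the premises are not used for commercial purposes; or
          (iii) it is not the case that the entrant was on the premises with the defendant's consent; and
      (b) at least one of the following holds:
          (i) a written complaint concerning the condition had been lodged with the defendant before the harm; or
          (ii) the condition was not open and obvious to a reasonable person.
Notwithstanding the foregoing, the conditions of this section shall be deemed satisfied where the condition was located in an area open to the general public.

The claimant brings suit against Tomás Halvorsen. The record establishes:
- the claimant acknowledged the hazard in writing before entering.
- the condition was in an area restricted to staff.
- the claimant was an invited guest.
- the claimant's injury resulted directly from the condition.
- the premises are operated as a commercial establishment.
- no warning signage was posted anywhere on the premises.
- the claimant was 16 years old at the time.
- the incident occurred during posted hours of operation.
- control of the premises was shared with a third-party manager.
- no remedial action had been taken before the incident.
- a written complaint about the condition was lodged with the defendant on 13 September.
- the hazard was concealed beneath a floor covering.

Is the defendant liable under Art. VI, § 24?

(a) proximate cause — holds.
(b) no signage posted — met.
(i) exclusive control — not met.
(ii) no assumed risk — not satisfied.
So (c) is not satisfied (F OR F).
(1) = T AND T AND F = false.
(A) no remedial action — satisfied.
(B) not (during posted hours) — not met.
(i): T AND F → false.
(ii) not (commercial use) — not satisfied.
(iii) not (consent to enter) — fails.
(a) = F OR F OR F = false.
(i) complaint lodged — satisfied.
(ii) not open/obvious — met.
(b) = T OR T = true.
So (2) is not satisfied (F AND T).
Overall: F OR F → false.
Exception (public area) — not satisfied.
Result: main false OR exception false → false.

No — not liable.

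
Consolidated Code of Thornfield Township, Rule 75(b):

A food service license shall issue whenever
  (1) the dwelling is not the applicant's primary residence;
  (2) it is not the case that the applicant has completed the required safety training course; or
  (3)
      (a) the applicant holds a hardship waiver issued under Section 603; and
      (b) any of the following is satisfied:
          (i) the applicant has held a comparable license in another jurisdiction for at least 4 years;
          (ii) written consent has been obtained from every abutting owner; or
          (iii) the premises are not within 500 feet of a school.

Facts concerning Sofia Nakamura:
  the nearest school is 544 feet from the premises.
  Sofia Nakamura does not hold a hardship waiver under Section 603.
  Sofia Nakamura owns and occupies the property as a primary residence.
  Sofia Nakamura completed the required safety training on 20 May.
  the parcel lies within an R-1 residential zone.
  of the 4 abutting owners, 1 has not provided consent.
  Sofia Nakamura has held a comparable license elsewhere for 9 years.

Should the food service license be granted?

No — denied.

(1) not (primary residence) — fails.
(2) not (safety training) — not met.
(a) hardship waiver — not met.
(i) prior license ≥ 4 yr — holds.
(ii) all abutters consent — not met.
(iii) ≥500 ft from school — holds.
(b) = T OR F OR T = true.
(3): F AND T → false.
Overall: F OR F OR F → false.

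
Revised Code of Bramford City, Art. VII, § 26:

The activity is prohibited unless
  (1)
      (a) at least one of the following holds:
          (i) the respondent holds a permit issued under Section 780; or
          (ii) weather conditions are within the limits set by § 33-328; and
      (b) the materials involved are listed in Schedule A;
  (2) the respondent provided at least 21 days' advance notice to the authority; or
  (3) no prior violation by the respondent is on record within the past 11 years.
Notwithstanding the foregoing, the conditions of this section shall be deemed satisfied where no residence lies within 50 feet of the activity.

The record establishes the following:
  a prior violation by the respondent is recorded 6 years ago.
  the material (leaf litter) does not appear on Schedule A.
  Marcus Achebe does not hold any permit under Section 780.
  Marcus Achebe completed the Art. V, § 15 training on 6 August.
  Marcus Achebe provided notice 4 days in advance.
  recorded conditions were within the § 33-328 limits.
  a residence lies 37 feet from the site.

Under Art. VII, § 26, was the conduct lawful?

(i) holds permit — not met.
(ii) weather ok — holds.
(a): F OR T → true.
(b) Schedule A material — not met.
So (1) is not satisfied (T AND F).
(2) ≥21 days' notice — not met.
(3) no prior violation — not satisfied.
So Overall is not satisfied (F OR F OR F).
Exception (no residence in 50 ft) — not satisfied.
Result: main false OR exception false → false.

No — unlawful.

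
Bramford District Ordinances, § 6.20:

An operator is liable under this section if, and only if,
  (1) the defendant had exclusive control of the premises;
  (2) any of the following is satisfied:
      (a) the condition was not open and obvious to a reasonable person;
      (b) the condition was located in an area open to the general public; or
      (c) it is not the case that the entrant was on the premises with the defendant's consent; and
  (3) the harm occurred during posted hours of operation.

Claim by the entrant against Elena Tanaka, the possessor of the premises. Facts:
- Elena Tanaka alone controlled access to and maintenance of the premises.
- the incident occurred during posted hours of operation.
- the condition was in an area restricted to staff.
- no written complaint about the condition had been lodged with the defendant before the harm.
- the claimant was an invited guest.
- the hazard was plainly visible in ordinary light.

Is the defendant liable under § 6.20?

(1) exclusive control — holds.
(a) not open/obvious — not satisfied.
(b) public area — fails.
(c) not (consent to enter) — not satisfied.
(2): F OR F OR F → false.
(3) during posted hours — satisfied.
So Overall is not satisfied (T AND F AND T).

No — not liable.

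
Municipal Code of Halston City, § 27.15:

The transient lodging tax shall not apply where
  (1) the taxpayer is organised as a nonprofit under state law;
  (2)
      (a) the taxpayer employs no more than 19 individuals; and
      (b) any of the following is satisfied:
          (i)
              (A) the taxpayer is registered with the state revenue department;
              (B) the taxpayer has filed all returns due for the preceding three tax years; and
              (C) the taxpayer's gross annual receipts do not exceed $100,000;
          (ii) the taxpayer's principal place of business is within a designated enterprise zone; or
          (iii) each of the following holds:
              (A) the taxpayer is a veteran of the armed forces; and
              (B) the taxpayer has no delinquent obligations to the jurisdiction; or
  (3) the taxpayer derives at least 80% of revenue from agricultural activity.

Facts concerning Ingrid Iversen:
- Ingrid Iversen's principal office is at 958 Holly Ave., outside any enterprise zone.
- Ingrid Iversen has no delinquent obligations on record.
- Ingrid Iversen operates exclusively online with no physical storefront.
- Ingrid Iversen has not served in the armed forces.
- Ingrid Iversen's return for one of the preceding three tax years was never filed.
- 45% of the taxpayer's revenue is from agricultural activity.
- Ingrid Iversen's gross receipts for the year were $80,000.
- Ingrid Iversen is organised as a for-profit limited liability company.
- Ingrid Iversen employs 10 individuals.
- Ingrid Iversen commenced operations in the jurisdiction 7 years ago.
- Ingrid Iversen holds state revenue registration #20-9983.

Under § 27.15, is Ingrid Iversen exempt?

(1) nonprofit — fails.
(a) ≤ 19 employees — satisfied.
(A) state-registered — satisfied.
(B) returns current — fails.
(C) receipts ≤ $100,000 — satisfied.
So (i) is not satisfied (T AND F AND T).
(ii) in enterprise zone — fails.
(A) veteran — not met.
(B) no delinquency — satisfied.
So (iii) is not satisfied (F AND T).
So (b) is not satisfied (F OR F OR F).
So (2) is not satisfied (T AND F).
(3) ≥80% agricultural — not met.
So Overall is not satisfied (F OR F OR F).

No — not exempt.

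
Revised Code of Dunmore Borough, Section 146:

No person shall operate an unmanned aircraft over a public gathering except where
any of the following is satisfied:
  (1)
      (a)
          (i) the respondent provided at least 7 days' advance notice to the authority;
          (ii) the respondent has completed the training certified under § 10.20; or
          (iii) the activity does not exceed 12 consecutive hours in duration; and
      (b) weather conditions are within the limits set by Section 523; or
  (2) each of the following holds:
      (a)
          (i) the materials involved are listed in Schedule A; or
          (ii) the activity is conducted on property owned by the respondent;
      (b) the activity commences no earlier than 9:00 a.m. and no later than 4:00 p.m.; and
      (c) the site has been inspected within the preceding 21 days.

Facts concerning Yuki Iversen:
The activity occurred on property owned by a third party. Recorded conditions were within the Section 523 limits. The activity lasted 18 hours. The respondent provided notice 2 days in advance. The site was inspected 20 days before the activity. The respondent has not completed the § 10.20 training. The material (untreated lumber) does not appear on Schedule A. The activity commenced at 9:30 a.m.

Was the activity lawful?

No — unlawful.

(i) ≥7 days' notice — fails.
(ii) training certified — fails.
(iii) ≤ 12 hrs duration — fails.
So (a) is not satisfied (F OR F OR F).
(b) weather ok — satisfied.
So (1) is not satisfied (F AND T).
(i) Schedule A material — not satisfied.
(ii) own property — fails.
(a): F OR F → false.
(b) start within hours — met.
(c) site inspected — met.
(2) = F AND T AND T = false.
Overall: F OR F → false.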